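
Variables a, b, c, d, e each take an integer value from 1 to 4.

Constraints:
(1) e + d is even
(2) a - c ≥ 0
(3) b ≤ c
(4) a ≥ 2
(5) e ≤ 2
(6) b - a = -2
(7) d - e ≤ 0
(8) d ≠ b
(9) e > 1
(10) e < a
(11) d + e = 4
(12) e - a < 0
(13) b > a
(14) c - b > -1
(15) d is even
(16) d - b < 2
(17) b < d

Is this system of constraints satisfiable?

Unsatisfiable

Constraints 7, 10, 13, and 17 give b < d, d ≤ e, e < a, a < b. Chaining: b < d ≤ e < a < b, which forces b < b — impossible.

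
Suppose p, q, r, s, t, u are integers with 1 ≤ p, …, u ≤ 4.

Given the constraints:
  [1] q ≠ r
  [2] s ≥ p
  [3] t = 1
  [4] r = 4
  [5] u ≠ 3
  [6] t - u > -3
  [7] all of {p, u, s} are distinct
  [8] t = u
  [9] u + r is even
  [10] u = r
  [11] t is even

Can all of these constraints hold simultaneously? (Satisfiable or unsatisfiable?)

Unsatisfiable

Constraint 3 fixes t = 1 and constraint 4 fixes r = 4. Constraints 8 and 10 give t = u = r, so t = r. But 1 ≠ 4 — contradiction.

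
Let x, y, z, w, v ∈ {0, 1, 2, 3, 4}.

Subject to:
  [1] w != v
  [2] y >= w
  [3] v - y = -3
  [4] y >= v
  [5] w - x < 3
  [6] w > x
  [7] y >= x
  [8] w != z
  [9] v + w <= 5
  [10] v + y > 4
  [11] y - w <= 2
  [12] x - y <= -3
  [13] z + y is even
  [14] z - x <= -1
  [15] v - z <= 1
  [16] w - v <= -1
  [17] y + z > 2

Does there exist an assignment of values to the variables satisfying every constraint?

Unsatisfiable

Constraints 11, 12, 14, 15, and 16 give y − x ≥ 3, x − z ≥ 1, z − v ≥ -1, v − w ≥ 1, w − y ≥ -2.
Adding all 5 inequalities: the left sides telescope to 0, and the right sides sum to 3 + 1 + (-1) + 1 + (-2) = 2. So 0 ≥ 2, which is false.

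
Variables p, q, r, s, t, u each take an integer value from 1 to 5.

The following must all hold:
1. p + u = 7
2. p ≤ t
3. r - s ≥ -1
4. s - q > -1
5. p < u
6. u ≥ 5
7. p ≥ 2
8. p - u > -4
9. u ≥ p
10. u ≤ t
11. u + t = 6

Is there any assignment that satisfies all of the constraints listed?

Unsatisfiable

From constraint 6: u ≥ 5. From constraints 2 and 7: t ≥ p ≥ 2. Hence u + t ≥ 7. But constraint 11 requires u + t = 6, and 6 < 7. Contradiction.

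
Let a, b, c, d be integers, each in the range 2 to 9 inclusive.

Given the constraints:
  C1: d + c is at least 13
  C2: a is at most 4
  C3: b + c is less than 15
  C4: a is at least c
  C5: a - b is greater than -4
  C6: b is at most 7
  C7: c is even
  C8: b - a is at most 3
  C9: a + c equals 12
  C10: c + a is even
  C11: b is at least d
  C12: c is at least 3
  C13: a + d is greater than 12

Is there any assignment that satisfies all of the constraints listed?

From constraints 6 and 11: d ≤ b ≤ 7. From constraints 2 and 4: c ≤ a ≤ 4. Hence d + c ≤ 11. But constraint 1 requires d + c ≥ 13, and 13 > 11. Contradiction.

Unsatisfiable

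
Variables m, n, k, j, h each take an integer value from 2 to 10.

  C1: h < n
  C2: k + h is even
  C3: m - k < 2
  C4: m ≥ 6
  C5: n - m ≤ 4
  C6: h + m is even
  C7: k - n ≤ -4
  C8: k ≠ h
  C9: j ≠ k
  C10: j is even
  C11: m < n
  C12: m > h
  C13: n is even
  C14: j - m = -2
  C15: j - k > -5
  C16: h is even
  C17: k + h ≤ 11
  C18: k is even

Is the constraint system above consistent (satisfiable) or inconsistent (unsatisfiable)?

Try m = 6, n = 10, k = 6, j = 4, h = 4.
Check constraint 3: m - k = 0; constraint 5: n - m = 4. The remaining constraints are straightforward to verify.

Satisfiable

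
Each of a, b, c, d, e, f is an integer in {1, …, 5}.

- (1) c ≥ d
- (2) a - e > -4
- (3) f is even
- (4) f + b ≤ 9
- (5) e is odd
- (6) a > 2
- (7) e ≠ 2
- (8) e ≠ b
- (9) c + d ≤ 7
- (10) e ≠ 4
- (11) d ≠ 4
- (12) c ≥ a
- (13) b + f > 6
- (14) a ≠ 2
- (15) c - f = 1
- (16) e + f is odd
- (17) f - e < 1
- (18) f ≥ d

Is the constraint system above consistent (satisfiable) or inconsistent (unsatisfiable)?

Take a = 4, b = 4, c = 5, d = 2, e = 5, f = 4. Then constraint 2: a - e = -1; constraint 4: f + b = 8; constraint 9: c + d = 7, and every other listed constraint is also met.

Satisfiable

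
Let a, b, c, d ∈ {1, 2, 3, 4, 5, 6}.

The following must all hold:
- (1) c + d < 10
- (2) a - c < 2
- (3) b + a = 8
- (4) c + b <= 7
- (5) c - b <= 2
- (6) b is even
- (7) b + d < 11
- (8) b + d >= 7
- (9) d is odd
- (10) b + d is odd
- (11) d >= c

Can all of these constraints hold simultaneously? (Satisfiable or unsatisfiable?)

Setting (a, b, c, d) = (4, 4, 3, 5) satisfies everything: constraint 1: c + d = 8; constraint 2: a - c = 1, and the others follow.

Satisfiable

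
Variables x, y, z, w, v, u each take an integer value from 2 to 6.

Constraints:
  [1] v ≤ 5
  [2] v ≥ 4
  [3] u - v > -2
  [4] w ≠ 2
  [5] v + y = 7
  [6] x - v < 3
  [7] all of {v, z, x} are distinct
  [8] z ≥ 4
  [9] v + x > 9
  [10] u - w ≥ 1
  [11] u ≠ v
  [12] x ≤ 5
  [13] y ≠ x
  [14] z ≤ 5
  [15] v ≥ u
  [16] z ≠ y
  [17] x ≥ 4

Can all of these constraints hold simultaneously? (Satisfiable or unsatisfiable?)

Unsatisfiable

Constraints 1, 2, 8, 12, 14, and 17 confine each of v, z, x to the 2 values {4, 5}.
Constraint 7 requires all 3 of them to be distinct, but only 2 values are available — impossible by the pigeonhole principle.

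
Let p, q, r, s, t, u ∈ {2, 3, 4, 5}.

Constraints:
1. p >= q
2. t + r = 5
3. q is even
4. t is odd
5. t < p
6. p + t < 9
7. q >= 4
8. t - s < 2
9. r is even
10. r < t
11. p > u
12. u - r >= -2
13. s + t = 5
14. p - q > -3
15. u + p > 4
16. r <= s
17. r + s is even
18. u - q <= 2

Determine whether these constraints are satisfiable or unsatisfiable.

Satisfiable

One satisfying assignment is p = 4, q = 4, r = 2, s = 2, t = 3, u = 3.
For the less obvious constraints — constraint 2: t + r = 5; constraint 6: p + t = 7 — and the others hold by inspection.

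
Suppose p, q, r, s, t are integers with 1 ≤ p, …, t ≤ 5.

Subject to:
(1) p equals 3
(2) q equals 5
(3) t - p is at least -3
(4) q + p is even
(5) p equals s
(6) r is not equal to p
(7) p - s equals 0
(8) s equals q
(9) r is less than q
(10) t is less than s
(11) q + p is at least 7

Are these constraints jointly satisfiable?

Unsatisfiable

Constraint 1 fixes p = 3 and constraint 2 fixes q = 5. Constraints 5 and 8 give p = s = q, so p = q. But 3 ≠ 5 — contradiction.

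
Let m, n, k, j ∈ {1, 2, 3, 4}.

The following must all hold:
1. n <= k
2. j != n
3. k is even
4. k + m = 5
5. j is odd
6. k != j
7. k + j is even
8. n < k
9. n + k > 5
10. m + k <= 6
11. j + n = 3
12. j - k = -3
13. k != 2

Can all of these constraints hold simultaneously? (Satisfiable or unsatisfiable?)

Constraint 3 makes k even and constraint 5 makes j odd, so k + j must be odd. Constraint 7 says k + j is even — contradiction.

Unsatisfiable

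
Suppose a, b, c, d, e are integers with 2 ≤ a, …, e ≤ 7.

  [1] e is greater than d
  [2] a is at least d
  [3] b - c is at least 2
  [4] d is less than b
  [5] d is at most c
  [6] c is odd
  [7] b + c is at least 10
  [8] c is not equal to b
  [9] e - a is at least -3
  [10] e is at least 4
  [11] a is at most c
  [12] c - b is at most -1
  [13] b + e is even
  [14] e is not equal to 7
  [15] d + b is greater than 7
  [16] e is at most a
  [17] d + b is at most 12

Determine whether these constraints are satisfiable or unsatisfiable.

Setting (a, b, c, d, e) = (5, 7, 5, 3, 5) satisfies everything: constraint 3: b - c = 2; constraint 7: b + c = 12, and the others follow.

Satisfiable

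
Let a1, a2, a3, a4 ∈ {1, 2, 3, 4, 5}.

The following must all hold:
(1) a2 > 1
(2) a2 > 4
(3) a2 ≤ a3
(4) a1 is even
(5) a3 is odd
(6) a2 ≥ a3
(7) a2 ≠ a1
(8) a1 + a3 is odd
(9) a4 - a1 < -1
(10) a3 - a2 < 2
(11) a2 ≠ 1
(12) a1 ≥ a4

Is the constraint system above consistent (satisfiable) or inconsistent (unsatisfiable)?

Satisfiable

Take a1 = 4, a2 = 5, a3 = 5, a4 = 1. Then constraint 9: a4 - a1 = -3; constraint 10: a3 - a2 = 0, and every other listed constraint is also met.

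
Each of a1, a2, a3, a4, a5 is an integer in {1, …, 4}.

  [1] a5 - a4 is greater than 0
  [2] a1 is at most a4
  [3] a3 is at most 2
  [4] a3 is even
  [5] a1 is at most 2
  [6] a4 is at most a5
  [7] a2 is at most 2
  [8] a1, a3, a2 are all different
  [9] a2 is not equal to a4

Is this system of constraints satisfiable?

Unsatisfiable

Constraints 3, 5, and 7 confine each of a1, a3, a2 to the 2 values {1, 2} (the domain already gives each ≥ 1).
Constraint 8 requires all 3 of them to be distinct, but only 2 values are available — impossible by the pigeonhole principle.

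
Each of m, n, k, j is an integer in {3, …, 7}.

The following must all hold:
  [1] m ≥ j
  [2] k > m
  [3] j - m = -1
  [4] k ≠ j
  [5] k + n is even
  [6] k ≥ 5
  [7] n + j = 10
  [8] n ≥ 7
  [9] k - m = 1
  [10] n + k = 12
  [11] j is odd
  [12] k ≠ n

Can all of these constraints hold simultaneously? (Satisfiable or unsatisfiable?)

Satisfiable

The assignment m = 4, n = 7, k = 5, j = 3 works:
  constraint 3 holds since j - m = -1.
  constraint 7 holds since n + j = 10.
  constraint 9 holds since k - m = 1.
The rest check out directly.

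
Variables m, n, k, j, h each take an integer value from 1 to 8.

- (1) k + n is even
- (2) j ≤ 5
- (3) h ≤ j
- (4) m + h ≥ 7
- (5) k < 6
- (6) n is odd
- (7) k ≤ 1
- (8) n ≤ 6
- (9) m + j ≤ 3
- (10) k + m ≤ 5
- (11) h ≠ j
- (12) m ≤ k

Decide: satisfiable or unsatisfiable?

Unsatisfiable

From constraints 7 and 12: m ≤ k ≤ 1. From constraints 2 and 3: h ≤ j ≤ 5. Hence m + h ≤ 6. But constraint 4 requires m + h ≥ 7, and 7 > 6. Contradiction.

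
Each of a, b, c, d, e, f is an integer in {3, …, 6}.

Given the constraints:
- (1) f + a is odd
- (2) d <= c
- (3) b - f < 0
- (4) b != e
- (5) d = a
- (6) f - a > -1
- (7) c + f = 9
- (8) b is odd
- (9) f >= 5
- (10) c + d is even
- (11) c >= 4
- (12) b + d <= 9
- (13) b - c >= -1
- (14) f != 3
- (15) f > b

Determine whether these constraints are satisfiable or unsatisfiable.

Satisfiable

Setting (a, b, c, d, e, f) = (4, 3, 4, 4, 4, 5) satisfies everything: constraint 3: b - f = -2; constraint 6: f - a = 1, and the others follow.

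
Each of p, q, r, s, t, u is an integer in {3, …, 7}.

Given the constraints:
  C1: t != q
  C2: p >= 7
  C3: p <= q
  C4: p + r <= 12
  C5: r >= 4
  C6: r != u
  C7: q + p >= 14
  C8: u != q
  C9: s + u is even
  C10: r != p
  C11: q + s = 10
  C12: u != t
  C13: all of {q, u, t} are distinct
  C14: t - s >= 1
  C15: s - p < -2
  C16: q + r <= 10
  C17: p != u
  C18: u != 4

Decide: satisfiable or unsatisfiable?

From constraints 2 and 3: q ≥ p ≥ 7. From constraint 5: r ≥ 4. Hence q + r ≥ 11. But constraint 16 requires q + r ≤ 10, and 10 < 11. Contradiction.

Unsatisfiable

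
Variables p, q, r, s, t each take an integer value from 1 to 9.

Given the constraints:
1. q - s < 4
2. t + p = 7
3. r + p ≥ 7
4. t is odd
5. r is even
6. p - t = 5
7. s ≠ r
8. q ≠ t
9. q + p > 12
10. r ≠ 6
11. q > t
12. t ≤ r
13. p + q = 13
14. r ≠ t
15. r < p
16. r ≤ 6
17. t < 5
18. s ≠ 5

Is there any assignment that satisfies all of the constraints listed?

Setting (p, q, r, s, t) = (6, 7, 2, 4, 1) satisfies everything: constraint 1: q - s = 3; constraint 2: t + p = 7, and the others follow.

Satisfiable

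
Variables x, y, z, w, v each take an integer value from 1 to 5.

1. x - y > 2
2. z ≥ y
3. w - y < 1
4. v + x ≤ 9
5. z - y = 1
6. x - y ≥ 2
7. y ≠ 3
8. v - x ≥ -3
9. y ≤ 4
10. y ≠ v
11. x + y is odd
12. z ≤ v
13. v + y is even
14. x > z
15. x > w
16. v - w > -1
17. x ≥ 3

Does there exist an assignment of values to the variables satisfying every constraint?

One satisfying assignment is x = 4, y = 1, z = 2, w = 1, v = 3.
For the less obvious constraints — constraint 1: x - y = 3; constraint 3: w - y = 0 — and the others hold by inspection.

Satisfiable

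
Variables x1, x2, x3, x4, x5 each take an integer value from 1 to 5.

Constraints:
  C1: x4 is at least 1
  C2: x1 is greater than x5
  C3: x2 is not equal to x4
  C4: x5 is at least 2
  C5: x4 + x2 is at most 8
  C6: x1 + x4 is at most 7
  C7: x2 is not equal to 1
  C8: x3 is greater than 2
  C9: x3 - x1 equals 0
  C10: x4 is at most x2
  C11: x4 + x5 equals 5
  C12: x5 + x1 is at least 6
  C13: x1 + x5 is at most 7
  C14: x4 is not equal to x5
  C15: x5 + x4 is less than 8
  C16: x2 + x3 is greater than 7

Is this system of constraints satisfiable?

Satisfiable

One satisfying assignment is x1 = 4, x2 = 5, x3 = 4, x4 = 2, x5 = 3.
For the less obvious constraints — constraint 5: x4 + x2 = 7; constraint 6: x1 + x4 = 6 — and the others hold by inspection.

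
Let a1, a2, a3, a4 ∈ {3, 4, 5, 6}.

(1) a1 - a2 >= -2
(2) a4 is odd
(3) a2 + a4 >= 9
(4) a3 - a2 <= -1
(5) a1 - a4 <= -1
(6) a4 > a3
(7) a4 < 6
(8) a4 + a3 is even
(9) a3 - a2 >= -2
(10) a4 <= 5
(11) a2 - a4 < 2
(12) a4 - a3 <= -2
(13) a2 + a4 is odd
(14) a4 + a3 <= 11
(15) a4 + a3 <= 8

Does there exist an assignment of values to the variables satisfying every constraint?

Unsatisfiable

Constraints 1, 4, 5, and 12 give a3 − a4 ≥ 2, a4 − a1 ≥ 1, a1 − a2 ≥ -2, a2 − a3 ≥ 1.
Adding all 4 inequalities: the left sides telescope to 0, and the right sides sum to 2 + 1 + (-2) + 1 = 2. So 0 ≥ 2, which is false.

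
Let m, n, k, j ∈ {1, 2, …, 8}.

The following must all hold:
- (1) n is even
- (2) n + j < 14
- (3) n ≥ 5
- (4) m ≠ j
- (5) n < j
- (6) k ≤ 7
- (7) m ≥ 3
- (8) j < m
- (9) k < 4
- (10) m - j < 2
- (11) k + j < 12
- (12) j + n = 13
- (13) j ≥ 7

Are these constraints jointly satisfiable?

Satisfiable

Setting (m, n, k, j) = (8, 6, 2, 7) satisfies everything: constraint 2: n + j = 13; constraint 10: m - j = 1; constraint 11: k + j = 9, and the others follow.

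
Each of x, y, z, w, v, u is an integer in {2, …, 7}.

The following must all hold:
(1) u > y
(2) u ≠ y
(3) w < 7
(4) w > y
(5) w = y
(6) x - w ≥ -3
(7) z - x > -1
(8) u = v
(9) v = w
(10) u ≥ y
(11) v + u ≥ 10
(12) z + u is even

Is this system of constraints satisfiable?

From constraints 5, 8, and 9, u = v = w = y, so u = y. But constraint 2 says u ≠ y. Contradiction.

Unsatisfiable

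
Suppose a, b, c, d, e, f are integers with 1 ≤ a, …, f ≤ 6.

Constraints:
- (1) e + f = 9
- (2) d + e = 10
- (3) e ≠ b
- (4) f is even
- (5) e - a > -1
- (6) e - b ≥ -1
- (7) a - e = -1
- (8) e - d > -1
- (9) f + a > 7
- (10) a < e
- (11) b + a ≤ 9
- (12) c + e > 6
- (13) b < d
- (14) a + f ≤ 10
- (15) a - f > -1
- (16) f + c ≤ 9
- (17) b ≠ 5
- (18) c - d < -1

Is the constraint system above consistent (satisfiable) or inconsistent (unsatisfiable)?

Setting (a, b, c, d, e, f) = (4, 4, 3, 5, 5, 4) satisfies everything: constraint 1: e + f = 9; constraint 2: d + e = 10; constraint 5: e - a = 1, and the others follow.

Satisfiable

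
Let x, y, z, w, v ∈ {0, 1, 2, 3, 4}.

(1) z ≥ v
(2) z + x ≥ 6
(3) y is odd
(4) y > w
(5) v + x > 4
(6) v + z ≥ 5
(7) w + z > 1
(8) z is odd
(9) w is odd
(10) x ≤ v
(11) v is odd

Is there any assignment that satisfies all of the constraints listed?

Satisfiable

Try x = 3, y = 3, z = 3, w = 1, v = 3.
Check constraint 2: z + x = 6; constraint 5: v + x = 6. The remaining constraints are straightforward to verify.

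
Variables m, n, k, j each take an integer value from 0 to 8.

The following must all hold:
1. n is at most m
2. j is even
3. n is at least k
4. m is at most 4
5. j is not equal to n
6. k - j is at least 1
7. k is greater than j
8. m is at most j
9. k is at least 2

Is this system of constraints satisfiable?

Constraints 1, 3, 7, and 8 give n ≤ m, m ≤ j, j < k, k ≤ n. Chaining: n ≤ m ≤ j < k ≤ n, which forces n < n — impossible.

Unsatisfiable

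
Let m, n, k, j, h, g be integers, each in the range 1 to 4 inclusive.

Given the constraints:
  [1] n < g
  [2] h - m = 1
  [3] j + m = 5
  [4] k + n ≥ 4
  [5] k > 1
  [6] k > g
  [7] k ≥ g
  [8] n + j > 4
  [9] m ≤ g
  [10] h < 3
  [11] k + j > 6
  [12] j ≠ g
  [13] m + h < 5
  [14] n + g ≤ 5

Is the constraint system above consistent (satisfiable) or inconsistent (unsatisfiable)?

Satisfiable

Setting (m, n, k, j, h, g) = (1, 1, 4, 4, 2, 3) satisfies everything: constraint 2: h - m = 1; constraint 3: j + m = 5, and the others follow.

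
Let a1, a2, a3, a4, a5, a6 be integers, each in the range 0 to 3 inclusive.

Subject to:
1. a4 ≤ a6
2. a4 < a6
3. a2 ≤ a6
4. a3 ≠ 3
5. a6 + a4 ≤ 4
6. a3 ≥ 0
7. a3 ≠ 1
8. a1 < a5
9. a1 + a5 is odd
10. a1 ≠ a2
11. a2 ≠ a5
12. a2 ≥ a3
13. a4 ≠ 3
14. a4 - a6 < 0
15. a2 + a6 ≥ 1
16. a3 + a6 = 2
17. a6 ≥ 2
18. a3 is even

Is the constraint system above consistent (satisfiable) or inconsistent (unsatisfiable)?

Satisfiable

Setting (a1, a2, a3, a4, a5, a6) = (1, 0, 0, 1, 2, 2) satisfies everything: constraint 5: a6 + a4 = 3; constraint 14: a4 - a6 = -1; constraint 15: a2 + a6 = 2, and the others follow.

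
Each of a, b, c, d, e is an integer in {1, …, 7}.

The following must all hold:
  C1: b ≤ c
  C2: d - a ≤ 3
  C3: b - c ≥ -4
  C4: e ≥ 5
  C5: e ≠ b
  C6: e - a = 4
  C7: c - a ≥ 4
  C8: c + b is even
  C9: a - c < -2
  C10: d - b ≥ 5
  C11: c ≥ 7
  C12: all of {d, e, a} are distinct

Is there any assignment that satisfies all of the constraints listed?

Unsatisfiable

Constraints 2, 3, 7, and 10 give a − d ≥ -3, d − b ≥ 5, b − c ≥ -4, c − a ≥ 4.
Adding all 4 inequalities: the left sides telescope to 0, and the right sides sum to (-3) + 5 + (-4) + 4 = 2. So 0 ≥ 2, which is false.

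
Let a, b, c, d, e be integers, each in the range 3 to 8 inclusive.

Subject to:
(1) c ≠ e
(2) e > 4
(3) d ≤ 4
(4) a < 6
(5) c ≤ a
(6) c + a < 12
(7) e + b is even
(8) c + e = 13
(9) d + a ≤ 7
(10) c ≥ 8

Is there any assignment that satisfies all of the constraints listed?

From constraints 5 and 10: a ≥ c and c ≥ 8, so a ≥ 8. From constraint 4: a ≤ 5. But 5 < 8, so no value of a works.

Unsatisfiable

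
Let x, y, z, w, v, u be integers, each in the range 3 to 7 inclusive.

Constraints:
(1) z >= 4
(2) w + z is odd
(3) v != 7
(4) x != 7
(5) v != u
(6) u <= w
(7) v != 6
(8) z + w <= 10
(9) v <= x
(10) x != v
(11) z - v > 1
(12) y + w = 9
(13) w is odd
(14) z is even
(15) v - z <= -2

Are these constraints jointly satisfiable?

One satisfying assignment is x = 6, y = 6, z = 6, w = 3, v = 4, u = 3.
For the less obvious constraints — constraint 8: z + w = 9; constraint 11: z - v = 2; constraint 12: y + w = 9 — and the others hold by inspection.

Satisfiable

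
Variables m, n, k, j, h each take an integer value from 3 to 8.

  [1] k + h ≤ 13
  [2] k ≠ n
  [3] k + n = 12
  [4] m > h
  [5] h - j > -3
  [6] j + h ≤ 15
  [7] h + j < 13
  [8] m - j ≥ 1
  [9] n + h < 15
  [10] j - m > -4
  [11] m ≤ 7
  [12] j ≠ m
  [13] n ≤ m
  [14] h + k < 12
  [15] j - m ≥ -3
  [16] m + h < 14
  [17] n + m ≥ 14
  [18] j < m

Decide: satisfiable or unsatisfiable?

Satisfiable

Take m = 7, n = 7, k = 5, j = 6, h = 6. Then constraint 1: k + h = 11; constraint 3: k + n = 12, and every other listed constraint is also met.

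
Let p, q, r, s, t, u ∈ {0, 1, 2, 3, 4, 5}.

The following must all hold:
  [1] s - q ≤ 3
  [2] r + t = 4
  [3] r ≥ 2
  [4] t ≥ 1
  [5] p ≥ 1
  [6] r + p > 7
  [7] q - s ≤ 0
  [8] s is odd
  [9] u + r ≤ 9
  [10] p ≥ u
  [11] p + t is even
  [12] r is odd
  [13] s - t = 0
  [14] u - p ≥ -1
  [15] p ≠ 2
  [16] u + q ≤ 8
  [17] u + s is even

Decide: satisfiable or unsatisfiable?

Try p = 5, q = 1, r = 3, s = 1, t = 1, u = 5.
Check constraint 1: s - q = 0; constraint 2: r + t = 4. The remaining constraints are straightforward to verify.

Satisfiable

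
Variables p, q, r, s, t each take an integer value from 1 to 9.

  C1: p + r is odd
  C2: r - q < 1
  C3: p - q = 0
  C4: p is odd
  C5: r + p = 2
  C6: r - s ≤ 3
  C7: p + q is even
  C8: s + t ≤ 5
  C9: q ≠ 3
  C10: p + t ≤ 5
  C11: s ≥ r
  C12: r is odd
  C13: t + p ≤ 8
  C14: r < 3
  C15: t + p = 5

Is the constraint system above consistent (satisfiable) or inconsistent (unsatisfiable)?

Constraint 4 makes p odd and constraint 12 makes r odd, so p + r must be even. Constraint 1 says p + r is odd — contradiction.

Unsatisfiable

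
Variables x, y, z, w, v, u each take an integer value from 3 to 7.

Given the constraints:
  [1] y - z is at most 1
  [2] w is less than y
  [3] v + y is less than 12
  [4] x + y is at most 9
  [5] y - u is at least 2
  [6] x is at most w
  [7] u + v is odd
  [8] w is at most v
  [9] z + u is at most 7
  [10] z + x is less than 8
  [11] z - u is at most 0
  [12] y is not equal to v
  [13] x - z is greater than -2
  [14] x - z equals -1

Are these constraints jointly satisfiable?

Constraints 1, 5, and 11 give y − u ≥ 2, u − z ≥ 0, z − y ≥ -1.
Adding all 3 inequalities: the left sides telescope to 0, and the right sides sum to 2 + 0 + (-1) = 1. So 0 ≥ 1, which is false.

Unsatisfiable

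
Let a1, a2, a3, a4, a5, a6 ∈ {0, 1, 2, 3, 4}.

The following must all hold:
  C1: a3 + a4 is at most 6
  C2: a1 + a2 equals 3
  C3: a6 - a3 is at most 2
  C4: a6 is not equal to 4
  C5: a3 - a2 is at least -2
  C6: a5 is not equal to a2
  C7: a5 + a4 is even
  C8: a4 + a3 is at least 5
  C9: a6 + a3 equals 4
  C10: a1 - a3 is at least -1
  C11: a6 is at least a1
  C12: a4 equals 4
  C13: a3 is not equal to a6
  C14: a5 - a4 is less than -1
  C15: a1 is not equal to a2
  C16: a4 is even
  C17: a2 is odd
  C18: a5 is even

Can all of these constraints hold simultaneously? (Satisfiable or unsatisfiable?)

Take a1 = 0, a2 = 3, a3 = 1, a4 = 4, a5 = 2, a6 = 3. Then constraint 1: a3 + a4 = 5; constraint 2: a1 + a2 = 3, and every other listed constraint is also met.

Satisfiable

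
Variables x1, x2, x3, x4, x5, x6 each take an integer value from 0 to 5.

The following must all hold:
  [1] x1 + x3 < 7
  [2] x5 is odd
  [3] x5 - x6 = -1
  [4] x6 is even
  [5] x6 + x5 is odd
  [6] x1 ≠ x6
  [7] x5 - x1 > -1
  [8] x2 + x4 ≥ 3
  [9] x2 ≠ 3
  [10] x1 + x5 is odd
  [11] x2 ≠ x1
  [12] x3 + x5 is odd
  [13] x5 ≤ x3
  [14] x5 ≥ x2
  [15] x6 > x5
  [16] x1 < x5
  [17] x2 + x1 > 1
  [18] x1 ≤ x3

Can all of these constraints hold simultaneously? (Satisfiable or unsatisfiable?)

The assignment x1 = 2, x2 = 1, x3 = 4, x4 = 3, x5 = 3, x6 = 4 works:
  constraint 1 holds since x1 + x3 = 6.
  constraint 3 holds since x5 - x6 = -1.
  constraint 7 holds since x5 - x1 = 1.
The rest check out directly.

Satisfiable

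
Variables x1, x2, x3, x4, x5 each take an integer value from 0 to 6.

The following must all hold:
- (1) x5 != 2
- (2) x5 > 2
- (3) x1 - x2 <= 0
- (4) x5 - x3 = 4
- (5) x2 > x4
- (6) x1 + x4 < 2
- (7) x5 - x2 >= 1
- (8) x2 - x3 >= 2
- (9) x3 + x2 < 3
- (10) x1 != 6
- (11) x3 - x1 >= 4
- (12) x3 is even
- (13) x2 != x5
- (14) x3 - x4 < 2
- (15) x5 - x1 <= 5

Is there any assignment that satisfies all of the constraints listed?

Constraints 7, 8, 11, and 15 give x2 − x3 ≥ 2, x3 − x1 ≥ 4, x1 − x5 ≥ -5, x5 − x2 ≥ 1.
Adding all 4 inequalities: the left sides telescope to 0, and the right sides sum to 2 + 4 + (-5) + 1 = 2. So 0 ≥ 2, which is false.

Unsatisfiable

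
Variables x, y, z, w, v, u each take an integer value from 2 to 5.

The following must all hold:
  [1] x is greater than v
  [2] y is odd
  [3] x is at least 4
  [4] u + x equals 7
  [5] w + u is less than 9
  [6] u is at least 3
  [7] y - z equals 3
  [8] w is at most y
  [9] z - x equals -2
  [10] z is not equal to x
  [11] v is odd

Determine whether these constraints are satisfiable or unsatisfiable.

Satisfiable

Take x = 4, y = 5, z = 2, w = 5, v = 3, u = 3. Then constraint 4: u + x = 7; constraint 5: w + u = 8, and every other listed constraint is also met.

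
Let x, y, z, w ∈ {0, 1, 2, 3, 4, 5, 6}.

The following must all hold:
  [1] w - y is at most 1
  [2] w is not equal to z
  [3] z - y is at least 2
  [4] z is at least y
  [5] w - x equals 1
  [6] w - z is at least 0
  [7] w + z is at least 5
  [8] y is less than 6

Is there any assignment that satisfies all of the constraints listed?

Constraints 1, 3, and 6 give w − z ≥ 0, z − y ≥ 2, y − w ≥ -1.
Adding all 3 inequalities: the left sides telescope to 0, and the right sides sum to 0 + 2 + (-1) = 1. So 0 ≥ 1, which is false.

Unsatisfiable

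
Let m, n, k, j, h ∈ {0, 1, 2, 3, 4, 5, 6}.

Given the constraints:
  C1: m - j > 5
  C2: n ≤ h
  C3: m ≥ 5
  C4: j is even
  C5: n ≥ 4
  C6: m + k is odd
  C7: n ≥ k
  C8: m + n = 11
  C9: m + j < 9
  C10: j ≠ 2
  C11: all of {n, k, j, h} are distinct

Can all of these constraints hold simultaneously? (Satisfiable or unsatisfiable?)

One satisfying assignment is m = 6, n = 5, k = 3, j = 0, h = 6.
For the less obvious constraints — constraint 1: m - j = 6; constraint 8: m + n = 11 — and the others hold by inspection.

Satisfiable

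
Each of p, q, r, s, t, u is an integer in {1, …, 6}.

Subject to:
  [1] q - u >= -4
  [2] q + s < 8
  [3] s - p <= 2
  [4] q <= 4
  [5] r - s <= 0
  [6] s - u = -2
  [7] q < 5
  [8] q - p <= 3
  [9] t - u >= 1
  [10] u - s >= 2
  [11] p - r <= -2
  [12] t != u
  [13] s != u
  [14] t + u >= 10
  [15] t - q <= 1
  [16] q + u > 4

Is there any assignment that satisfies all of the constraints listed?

Constraints 5, 8, 9, 10, 11, and 15 give t − u ≥ 1, u − s ≥ 2, s − r ≥ 0, r − p ≥ 2, p − q ≥ -3, q − t ≥ -1.
Adding all 6 inequalities: the left sides telescope to 0, and the right sides sum to 1 + 2 + 0 + 2 + (-3) + (-1) = 1. So 0 ≥ 1, which is false.

Unsatisfiable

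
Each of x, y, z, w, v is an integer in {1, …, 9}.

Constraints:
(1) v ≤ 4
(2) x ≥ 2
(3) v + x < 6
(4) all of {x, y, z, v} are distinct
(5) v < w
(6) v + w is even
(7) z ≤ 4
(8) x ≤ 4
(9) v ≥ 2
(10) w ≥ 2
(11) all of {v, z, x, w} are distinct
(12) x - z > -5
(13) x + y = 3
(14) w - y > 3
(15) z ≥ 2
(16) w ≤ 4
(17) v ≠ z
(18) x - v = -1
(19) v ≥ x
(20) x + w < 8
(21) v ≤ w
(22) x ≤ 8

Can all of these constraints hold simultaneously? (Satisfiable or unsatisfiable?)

Constraints 1, 2, 7, 8, 9, 10, 15, and 16 confine each of v, z, x, w to the 3 values {2, …, 4}.
Constraint 11 requires all 4 of them to be distinct, but only 3 values are available — impossible by the pigeonhole principle.

Unsatisfiable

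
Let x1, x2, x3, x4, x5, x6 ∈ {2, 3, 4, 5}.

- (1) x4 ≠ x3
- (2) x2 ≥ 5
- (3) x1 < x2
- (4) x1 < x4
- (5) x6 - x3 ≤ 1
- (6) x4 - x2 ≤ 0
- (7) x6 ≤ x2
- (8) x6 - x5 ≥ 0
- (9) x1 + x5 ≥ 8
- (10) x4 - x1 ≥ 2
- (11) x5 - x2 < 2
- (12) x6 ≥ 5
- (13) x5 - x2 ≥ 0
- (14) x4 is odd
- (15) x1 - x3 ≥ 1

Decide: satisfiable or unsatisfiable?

Constraints 5, 6, 8, 10, 13, and 15 give x3 − x6 ≥ -1, x6 − x5 ≥ 0, x5 − x2 ≥ 0, x2 − x4 ≥ 0, x4 − x1 ≥ 2, x1 − x3 ≥ 1.
Adding all 6 inequalities: the left sides telescope to 0, and the right sides sum to (-1) + 0 + 0 + 0 + 2 + 1 = 2. So 0 ≥ 2, which is false.

Unsatisfiable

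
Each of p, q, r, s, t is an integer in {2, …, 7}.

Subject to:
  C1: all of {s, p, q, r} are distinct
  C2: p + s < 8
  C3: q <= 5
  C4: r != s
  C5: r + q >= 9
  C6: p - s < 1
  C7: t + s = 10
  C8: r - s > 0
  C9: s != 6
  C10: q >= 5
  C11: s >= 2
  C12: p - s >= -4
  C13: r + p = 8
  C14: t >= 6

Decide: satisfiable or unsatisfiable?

One satisfying assignment is p = 2, q = 5, r = 6, s = 3, t = 7.
For the less obvious constraints — constraint 2: p + s = 5; constraint 5: r + q = 11; constraint 6: p - s = -1 — and the others hold by inspection.

Satisfiable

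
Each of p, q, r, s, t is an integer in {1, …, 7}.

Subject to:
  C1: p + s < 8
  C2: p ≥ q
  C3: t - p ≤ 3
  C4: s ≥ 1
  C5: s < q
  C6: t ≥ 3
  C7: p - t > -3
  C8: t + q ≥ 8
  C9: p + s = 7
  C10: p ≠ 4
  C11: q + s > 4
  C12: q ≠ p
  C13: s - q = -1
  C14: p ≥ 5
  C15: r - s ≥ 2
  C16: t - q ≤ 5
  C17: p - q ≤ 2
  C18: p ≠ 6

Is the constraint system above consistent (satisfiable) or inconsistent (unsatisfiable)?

Satisfiable

Setting (p, q, r, s, t) = (5, 3, 7, 2, 6) satisfies everything: constraint 1: p + s = 7; constraint 3: t - p = 1; constraint 7: p - t = -1, and the others follow.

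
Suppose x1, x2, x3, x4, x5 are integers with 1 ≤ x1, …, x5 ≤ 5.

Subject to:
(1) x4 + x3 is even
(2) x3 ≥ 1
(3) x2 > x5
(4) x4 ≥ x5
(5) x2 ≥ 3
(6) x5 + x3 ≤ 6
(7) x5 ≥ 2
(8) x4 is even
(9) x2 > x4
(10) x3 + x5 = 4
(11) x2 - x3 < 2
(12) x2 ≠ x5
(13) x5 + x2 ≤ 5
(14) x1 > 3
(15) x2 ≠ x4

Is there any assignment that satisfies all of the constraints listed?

Satisfiable

The assignment x1 = 4, x2 = 3, x3 = 2, x4 = 2, x5 = 2 works:
  constraint 6 holds since x5 + x3 = 4.
  constraint 10 holds since x3 + x5 = 4.
  constraint 11 holds since x2 - x3 = 1.
The rest check out directly.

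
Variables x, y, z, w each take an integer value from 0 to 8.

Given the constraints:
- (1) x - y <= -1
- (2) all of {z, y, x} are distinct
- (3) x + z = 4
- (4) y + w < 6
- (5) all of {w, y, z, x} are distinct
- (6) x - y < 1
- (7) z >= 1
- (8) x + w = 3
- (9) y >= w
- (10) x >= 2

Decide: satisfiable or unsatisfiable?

One satisfying assignment is x = 3, y = 4, z = 1, w = 0.
For the less obvious constraints — constraint 1: x - y = -1; constraint 3: x + z = 4; constraint 4: y + w = 4 — and the others hold by inspection.

Satisfiable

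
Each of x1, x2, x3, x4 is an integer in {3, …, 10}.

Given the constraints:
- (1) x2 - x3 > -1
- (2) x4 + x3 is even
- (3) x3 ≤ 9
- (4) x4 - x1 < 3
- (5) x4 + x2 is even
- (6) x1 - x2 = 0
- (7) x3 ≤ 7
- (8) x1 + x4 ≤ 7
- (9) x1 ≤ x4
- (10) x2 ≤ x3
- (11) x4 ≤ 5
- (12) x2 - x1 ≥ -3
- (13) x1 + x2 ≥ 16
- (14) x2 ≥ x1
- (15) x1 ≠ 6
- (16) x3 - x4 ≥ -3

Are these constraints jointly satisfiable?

From constraints 9 and 11: x1 ≤ x4 ≤ 5. From constraints 3 and 10: x2 ≤ x3 ≤ 9. Hence x1 + x2 ≤ 14. But constraint 13 requires x1 + x2 ≥ 16, and 16 > 14. Contradiction.

Unsatisfiable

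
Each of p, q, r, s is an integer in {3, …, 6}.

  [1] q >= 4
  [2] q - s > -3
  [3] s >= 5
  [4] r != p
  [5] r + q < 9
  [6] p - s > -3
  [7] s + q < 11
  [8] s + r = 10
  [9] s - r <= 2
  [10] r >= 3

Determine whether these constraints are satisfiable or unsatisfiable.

Satisfiable

The assignment p = 5, q = 4, r = 4, s = 6 works:
  constraint 2 holds since q - s = -2.
  constraint 5 holds since r + q = 8.
  constraint 6 holds since p - s = -1.
The rest check out directly.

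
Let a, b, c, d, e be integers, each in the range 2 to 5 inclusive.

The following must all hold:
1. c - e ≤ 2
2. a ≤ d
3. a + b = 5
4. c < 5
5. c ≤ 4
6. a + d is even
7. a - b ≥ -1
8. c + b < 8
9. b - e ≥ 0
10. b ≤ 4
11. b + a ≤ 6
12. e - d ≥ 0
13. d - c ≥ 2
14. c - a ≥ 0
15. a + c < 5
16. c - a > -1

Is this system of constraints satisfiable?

Constraints 7, 9, 12, 13, and 14 give b − e ≥ 0, e − d ≥ 0, d − c ≥ 2, c − a ≥ 0, a − b ≥ -1.
Adding all 5 inequalities: the left sides telescope to 0, and the right sides sum to 0 + 0 + 2 + 0 + (-1) = 1. So 0 ≥ 1, which is false.

Unsatisfiable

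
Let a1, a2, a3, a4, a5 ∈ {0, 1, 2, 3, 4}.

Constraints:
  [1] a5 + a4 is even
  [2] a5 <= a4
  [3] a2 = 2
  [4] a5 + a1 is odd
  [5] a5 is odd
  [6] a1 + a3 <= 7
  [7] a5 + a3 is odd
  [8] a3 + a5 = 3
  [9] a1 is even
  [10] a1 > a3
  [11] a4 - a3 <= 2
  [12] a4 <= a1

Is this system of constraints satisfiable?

Setting (a1, a2, a3, a4, a5) = (4, 2, 2, 1, 1) satisfies everything: constraint 6: a1 + a3 = 6; constraint 8: a3 + a5 = 3, and the others follow.

Satisfiable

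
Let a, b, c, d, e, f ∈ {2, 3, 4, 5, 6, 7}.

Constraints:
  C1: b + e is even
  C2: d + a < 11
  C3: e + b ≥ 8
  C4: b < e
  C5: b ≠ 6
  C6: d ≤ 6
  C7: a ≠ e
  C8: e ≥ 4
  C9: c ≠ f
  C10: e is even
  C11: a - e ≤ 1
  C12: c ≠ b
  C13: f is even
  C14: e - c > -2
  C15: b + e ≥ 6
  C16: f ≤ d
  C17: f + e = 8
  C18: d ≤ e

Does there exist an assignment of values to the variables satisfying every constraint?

Satisfiable

Take a = 7, b = 2, c = 7, d = 2, e = 6, f = 2. Then constraint 2: d + a = 9; constraint 3: e + b = 8, and every other listed constraint is also met.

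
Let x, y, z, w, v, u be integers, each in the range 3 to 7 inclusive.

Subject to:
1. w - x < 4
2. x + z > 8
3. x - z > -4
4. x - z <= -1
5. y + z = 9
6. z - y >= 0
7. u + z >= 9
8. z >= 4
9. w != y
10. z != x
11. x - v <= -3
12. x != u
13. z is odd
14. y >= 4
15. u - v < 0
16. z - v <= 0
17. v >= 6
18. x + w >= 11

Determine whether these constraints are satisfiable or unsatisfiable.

Satisfiable

Take x = 4, y = 4, z = 5, w = 7, v = 7, u = 6. Then constraint 1: w - x = 3; constraint 2: x + z = 9; constraint 3: x - z = -1, and every other listed constraint is also met.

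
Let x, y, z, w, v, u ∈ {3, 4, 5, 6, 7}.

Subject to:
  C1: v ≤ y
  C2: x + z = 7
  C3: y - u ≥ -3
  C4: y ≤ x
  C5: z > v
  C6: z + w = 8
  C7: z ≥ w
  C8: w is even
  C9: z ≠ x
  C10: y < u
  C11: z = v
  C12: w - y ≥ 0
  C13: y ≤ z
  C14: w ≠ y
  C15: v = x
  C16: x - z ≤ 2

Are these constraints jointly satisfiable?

Unsatisfiable

From constraints 11 and 15, z = v = x, so z = x. But constraint 9 says z ≠ x. Contradiction.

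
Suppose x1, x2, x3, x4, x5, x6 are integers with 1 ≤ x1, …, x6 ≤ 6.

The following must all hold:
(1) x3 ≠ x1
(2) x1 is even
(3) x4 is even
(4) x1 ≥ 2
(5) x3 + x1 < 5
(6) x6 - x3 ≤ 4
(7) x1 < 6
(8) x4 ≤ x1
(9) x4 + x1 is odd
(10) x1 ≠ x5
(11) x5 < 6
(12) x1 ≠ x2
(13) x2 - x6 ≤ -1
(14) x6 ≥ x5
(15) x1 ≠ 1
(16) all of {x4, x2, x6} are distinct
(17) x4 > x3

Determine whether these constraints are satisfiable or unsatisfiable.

Constraint 3 makes x4 even and constraint 2 makes x1 even, so x4 + x1 must be even. Constraint 9 says x4 + x1 is odd — contradiction.

Unsatisfiable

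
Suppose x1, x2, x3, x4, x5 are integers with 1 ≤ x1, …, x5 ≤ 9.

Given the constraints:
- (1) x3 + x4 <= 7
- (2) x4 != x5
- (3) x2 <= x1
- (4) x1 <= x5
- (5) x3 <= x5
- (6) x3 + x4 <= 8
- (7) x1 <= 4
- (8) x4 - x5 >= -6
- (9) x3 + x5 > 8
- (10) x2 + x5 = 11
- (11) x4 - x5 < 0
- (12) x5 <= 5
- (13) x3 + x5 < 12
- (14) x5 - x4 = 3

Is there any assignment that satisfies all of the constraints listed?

From constraints 3 and 7: x2 ≤ x1 ≤ 4. From constraint 12: x5 ≤ 5. Hence x2 + x5 ≤ 9. But constraint 10 requires x2 + x5 = 11, and 11 > 9. Contradiction.

Unsatisfiable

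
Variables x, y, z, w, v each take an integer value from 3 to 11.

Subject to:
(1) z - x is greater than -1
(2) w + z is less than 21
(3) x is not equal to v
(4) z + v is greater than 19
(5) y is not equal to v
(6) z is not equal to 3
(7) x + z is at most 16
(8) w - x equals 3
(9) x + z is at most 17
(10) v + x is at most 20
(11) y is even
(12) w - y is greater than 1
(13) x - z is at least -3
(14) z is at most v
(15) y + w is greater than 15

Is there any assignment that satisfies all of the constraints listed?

The assignment x = 7, y = 6, z = 9, w = 10, v = 11 works:
  constraint 1 holds since z - x = 2.
  constraint 2 holds since w + z = 19.
The rest check out directly.

Satisfiable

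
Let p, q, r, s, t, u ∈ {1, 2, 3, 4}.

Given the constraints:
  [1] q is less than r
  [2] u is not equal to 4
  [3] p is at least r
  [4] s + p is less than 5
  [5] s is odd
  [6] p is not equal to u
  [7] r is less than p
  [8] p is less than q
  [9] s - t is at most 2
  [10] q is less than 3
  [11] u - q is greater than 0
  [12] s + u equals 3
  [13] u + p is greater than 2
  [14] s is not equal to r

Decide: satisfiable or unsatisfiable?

Unsatisfiable

Constraints 1, 7, and 8 give q < r, r < p, p < q. Chaining: q < r < p < q, which forces q < q — impossible.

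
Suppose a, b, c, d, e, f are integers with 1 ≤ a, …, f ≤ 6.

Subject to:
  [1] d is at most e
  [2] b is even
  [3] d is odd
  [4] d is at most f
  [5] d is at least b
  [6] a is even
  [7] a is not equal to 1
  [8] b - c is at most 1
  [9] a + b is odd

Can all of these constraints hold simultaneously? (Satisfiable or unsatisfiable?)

Constraint 6 makes a even and constraint 2 makes b even, so a + b must be even. Constraint 9 says a + b is odd — contradiction.

Unsatisfiable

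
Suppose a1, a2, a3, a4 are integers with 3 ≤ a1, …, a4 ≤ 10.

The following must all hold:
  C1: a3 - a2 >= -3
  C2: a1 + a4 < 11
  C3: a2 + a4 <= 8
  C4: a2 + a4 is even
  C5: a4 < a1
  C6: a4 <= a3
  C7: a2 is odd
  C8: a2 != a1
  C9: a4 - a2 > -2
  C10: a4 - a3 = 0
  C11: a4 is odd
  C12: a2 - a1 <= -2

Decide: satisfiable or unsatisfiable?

Satisfiable

The assignment a1 = 6, a2 = 3, a3 = 3, a4 = 3 works:
  constraint 1 holds since a3 - a2 = 0.
  constraint 2 holds since a1 + a4 = 9.
The rest check out directly.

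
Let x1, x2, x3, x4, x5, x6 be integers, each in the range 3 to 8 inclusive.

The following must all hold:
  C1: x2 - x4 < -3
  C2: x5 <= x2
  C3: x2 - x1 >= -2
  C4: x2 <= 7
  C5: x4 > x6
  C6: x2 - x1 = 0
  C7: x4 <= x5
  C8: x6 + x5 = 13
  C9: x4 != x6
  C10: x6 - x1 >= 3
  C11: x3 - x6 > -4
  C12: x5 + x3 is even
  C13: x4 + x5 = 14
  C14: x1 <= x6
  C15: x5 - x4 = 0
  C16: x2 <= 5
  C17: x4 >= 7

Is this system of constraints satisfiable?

Unsatisfiable

From constraints 7 and 17: x5 ≥ x4 and x4 ≥ 7, so x5 ≥ 7. From constraints 2 and 16: x5 ≤ x2 and x2 ≤ 5, so x5 ≤ 5. But 5 < 7, so no value of x5 works.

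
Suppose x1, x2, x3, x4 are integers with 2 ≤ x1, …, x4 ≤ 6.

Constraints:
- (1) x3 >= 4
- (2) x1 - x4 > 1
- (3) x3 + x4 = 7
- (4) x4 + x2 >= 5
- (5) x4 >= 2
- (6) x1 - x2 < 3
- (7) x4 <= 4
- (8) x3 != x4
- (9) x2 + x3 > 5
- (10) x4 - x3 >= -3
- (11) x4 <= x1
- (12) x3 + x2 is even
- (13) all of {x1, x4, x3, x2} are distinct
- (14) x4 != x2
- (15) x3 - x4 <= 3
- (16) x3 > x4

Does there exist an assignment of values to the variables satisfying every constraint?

Satisfiable

One satisfying assignment is x1 = 4, x2 = 3, x3 = 5, x4 = 2.
For the less obvious constraints — constraint 2: x1 - x4 = 2; constraint 3: x3 + x4 = 7 — and the others hold by inspection.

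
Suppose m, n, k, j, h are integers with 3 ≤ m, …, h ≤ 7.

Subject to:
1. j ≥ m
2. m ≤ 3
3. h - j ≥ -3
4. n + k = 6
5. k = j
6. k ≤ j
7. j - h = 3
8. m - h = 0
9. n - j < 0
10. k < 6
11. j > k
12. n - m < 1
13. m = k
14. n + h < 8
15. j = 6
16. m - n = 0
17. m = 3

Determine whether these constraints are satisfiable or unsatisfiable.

Constraint 17 fixes m = 3 and constraint 15 fixes j = 6. Constraints 5 and 13 give m = k = j, so m = j. But 3 ≠ 6 — contradiction.

Unsatisfiable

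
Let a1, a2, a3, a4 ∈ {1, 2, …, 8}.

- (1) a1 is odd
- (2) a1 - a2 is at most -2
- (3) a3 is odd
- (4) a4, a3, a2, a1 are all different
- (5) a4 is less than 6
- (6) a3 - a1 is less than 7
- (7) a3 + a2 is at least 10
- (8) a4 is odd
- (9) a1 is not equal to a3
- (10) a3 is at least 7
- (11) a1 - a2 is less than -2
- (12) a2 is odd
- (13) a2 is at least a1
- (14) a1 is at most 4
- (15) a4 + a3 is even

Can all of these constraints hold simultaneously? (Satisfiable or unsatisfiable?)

Take a1 = 1, a2 = 5, a3 = 7, a4 = 3. Then constraint 2: a1 - a2 = -4; constraint 6: a3 - a1 = 6; constraint 7: a3 + a2 = 12, and every other listed constraint is also met.

Satisfiable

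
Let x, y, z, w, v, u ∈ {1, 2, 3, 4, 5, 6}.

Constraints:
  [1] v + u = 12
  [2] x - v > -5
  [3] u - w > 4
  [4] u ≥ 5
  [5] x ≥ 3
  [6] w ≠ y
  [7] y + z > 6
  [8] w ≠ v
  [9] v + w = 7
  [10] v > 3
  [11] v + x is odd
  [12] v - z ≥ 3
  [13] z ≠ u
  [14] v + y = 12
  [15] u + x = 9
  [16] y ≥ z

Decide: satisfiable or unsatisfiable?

Satisfiable

One satisfying assignment is x = 3, y = 6, z = 1, w = 1, v = 6, u = 6.
For the less obvious constraints — constraint 1: v + u = 12; constraint 2: x - v = -3; constraint 3: u - w = 5 — and the others hold by inspection.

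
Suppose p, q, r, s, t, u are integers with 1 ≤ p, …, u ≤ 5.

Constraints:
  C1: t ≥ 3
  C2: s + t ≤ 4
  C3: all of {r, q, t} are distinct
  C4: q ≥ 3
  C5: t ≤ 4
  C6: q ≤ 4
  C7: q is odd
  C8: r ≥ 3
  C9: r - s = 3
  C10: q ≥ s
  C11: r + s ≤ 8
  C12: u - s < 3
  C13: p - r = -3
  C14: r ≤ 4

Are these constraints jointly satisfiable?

Constraints 1, 4, 5, 6, 8, and 14 confine each of r, q, t to the 2 values {3, 4}.
Constraint 3 requires all 3 of them to be distinct, but only 2 values are available — impossible by the pigeonhole principle.

Unsatisfiable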